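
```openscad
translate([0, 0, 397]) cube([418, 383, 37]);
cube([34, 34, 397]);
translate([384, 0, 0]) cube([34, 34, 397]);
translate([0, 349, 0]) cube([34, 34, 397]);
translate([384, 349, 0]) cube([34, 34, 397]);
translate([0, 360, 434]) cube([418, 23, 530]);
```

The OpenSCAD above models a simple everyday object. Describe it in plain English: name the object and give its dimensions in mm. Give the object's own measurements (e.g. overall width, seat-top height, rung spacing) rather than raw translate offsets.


A chair. The seat is a 418×383×37 mm slab with its top at z = 434 mm, on four 34×34 mm corner legs (flush with the seat edges, standing on z = 0). A flat backrest 23 mm thick, 530 mm tall, spans the full seat width and rises from the seat top along its +y edge, rear face flush with the rear of the seat.


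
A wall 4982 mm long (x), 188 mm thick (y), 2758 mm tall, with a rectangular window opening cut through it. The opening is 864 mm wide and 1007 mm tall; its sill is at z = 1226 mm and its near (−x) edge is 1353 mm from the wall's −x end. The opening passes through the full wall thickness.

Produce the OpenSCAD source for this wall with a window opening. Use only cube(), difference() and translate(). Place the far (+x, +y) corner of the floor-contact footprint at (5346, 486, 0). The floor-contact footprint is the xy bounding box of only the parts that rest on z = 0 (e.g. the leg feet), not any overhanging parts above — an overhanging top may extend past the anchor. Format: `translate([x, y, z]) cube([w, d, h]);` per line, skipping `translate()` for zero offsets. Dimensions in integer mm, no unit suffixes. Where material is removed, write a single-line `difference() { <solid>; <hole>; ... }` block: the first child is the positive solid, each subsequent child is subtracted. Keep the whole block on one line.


difference() { translate([364, 298, 0]) cube([4982, 188, 2758]); translate([1717, 298, 1226]) cube([864, 188, 1007]); }


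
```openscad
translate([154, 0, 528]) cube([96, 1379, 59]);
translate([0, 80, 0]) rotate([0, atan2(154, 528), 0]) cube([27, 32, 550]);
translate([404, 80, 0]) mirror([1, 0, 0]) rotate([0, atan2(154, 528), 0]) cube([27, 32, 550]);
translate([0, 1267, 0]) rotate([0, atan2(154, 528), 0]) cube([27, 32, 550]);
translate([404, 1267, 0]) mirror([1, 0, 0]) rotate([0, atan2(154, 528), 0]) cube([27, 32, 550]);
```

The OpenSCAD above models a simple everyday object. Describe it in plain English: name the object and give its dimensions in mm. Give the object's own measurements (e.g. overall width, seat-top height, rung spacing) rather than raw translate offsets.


A sawhorse. A 96×1379×59 mm beam (x, y, z) sits on two A-frame leg pairs. Each pair is two raked legs of 27×32 mm section (32 mm along y) splaying symmetrically in x. Each leg rises 528 mm vertically over 154 mm of horizontal reach and is 550 mm long along its own axis. Every leg's outer bottom edge rests on the floor and its outer top edge meets a bottom edge of the beam — the left legs (tilting toward +x) meet the beam's −x bottom edge, the right legs (their mirror images, tilting toward −x) meet its +x bottom edge — so the leg tops tuck under the beam, the beam's underside is 528 mm above the floor, and the feet are 404 mm apart outside-to-outside with the beam centred between them. The two leg pairs are set in 80 mm from either end of the beam.


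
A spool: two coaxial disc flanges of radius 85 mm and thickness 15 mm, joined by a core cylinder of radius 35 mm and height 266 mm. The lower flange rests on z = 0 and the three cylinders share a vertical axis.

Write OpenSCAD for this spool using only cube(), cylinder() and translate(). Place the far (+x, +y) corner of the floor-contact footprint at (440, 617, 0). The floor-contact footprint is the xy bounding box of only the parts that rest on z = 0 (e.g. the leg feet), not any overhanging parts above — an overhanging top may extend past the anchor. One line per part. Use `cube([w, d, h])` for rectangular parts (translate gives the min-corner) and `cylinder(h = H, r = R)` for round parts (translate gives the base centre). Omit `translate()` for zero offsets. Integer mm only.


translate([355, 532, 0]) cylinder(h = 15, r = 85);
translate([355, 532, 15]) cylinder(h = 266, r = 35);
translate([355, 532, 281]) cylinder(h = 15, r = 85);


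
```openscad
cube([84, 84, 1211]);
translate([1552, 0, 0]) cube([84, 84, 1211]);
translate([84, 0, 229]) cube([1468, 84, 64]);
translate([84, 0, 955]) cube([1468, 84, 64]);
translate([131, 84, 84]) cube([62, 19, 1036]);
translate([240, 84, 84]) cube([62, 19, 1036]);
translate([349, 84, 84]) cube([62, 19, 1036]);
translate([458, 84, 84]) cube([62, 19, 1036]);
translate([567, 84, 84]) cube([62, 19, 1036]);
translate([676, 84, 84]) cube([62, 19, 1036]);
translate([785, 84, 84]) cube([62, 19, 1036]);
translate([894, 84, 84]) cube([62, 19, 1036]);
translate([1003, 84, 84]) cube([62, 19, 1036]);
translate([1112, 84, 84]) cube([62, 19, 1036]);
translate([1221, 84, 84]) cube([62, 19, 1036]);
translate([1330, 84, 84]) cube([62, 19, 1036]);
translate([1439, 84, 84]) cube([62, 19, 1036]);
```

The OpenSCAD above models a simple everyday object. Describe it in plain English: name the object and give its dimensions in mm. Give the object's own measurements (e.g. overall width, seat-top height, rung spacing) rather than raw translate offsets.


A fence section. Two 84×84 mm posts, 1211 mm tall, stand on the floor with a clear span of 1468 mm between their inner faces. Two horizontal rails of 84×64 mm section span the gap between the posts with their undersides at z = 229 mm and z = 955 mm, flush with the posts' −y face. 13 pickets, each 62 mm wide, 19 mm thick and 1036 mm tall, are fixed to the +y face of the rails with their bottoms at z = 84 mm, spaced across the span with a 47 mm gap after the −x post and between neighbouring pickets, with 51 mm left before the +x post.


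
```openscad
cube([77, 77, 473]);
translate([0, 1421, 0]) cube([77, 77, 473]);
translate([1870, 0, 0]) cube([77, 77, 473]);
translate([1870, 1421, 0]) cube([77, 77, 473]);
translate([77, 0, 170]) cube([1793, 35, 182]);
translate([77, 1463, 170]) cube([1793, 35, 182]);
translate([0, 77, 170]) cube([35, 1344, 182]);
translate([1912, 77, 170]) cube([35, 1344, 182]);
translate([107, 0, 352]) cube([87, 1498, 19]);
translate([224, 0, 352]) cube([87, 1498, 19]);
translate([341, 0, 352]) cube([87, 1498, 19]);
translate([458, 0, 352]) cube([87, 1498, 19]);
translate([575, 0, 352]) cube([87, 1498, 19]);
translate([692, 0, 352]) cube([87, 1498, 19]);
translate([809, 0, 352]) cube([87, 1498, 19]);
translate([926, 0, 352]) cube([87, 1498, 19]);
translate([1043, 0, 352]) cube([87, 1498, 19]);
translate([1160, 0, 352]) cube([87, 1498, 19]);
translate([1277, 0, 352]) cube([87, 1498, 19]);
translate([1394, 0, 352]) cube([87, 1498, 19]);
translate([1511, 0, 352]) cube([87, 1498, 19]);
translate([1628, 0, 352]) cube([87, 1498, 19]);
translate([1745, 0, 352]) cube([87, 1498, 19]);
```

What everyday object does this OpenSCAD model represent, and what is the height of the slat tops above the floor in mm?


A bed frame. The slat-top height is 371 mm.

Four posts, four rails, and a row of slats — a bed frame. Slats sit on the rails at z = 170 + 182 = 352; with slat thickness 19, the top is 371 mm.


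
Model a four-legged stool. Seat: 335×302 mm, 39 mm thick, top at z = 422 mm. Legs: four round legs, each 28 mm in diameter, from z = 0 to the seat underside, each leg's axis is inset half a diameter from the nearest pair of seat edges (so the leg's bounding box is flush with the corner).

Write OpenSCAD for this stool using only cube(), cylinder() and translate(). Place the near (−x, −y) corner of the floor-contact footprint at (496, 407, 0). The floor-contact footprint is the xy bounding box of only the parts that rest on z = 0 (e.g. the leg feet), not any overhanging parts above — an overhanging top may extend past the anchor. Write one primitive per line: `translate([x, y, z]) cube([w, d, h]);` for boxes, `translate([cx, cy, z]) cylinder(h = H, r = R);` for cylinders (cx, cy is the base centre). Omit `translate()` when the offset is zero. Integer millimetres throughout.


translate([496, 407, 383]) cube([335, 302, 39]);
translate([510, 421, 0]) cylinder(h = 383, r = 14);
translate([817, 421, 0]) cylinder(h = 383, r = 14);
translate([510, 695, 0]) cylinder(h = 383, r = 14);
translate([817, 695, 0]) cylinder(h = 383, r = 14);


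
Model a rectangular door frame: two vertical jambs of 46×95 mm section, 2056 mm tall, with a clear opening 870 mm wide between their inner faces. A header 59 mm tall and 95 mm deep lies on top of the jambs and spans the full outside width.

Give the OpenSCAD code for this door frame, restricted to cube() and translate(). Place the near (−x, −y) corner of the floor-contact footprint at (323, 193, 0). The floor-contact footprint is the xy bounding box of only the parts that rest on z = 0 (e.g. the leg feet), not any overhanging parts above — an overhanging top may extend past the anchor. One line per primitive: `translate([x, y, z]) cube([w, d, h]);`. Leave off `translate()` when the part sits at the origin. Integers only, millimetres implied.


translate([323, 193, 0]) cube([46, 95, 2056]);
translate([1239, 193, 0]) cube([46, 95, 2056]);
translate([323, 193, 2056]) cube([962, 95, 59]);


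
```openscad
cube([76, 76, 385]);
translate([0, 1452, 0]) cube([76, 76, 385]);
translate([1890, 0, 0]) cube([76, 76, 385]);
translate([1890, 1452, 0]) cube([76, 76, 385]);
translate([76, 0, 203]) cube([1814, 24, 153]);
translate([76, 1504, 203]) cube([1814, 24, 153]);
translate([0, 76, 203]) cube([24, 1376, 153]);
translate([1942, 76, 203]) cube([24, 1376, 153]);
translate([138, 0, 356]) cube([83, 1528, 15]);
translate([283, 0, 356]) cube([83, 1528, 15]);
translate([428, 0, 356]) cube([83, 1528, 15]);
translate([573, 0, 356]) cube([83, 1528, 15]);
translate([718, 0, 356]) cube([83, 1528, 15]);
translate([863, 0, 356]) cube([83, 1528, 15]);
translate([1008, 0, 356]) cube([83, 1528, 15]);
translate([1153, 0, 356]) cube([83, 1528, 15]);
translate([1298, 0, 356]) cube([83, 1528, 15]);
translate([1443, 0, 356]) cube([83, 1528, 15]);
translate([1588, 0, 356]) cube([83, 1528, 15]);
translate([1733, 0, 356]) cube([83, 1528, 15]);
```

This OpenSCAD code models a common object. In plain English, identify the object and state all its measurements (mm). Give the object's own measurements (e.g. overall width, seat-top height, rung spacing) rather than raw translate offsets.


A bed frame 1966 mm long (x) by 1528 mm wide (y). Four 76×76 mm corner posts, 385 mm tall, at the corners of the footprint. Four rails of 24 mm thickness and 153 mm height run between adjacent posts with their undersides at z = 203 mm, their outer faces flush with the outside of the frame (the two x-running rails run between the posts' inner faces; the two y-running rails run between the posts' inner faces). 12 slats, each 83 mm wide (x) and 15 mm thick, lie across the top of the two x-running rails, running the full 1528 mm width of the frame in y; along x they sit between the end posts with a 62 mm gap after the −x posts and between neighbouring slats, leaving 74 mm before the +x posts.


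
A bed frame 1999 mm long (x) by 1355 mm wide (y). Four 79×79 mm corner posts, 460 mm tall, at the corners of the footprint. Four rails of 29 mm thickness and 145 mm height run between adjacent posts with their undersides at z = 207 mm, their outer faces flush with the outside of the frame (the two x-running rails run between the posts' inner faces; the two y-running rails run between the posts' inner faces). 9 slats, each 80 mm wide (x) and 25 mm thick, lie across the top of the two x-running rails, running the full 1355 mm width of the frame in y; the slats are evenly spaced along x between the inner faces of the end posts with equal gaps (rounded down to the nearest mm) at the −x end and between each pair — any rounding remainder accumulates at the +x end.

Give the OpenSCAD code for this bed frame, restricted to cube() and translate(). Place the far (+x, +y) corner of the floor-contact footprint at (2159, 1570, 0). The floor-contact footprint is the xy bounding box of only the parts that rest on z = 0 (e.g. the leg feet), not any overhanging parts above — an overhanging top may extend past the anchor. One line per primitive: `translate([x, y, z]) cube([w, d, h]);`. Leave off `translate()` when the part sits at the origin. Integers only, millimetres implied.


translate([160, 215, 0]) cube([79, 79, 460]);
translate([160, 1491, 0]) cube([79, 79, 460]);
translate([2080, 215, 0]) cube([79, 79, 460]);
translate([2080, 1491, 0]) cube([79, 79, 460]);
translate([239, 215, 207]) cube([1841, 29, 145]);
translate([239, 1541, 207]) cube([1841, 29, 145]);
translate([160, 294, 207]) cube([29, 1197, 145]);
translate([2130, 294, 207]) cube([29, 1197, 145]);
translate([351, 215, 352]) cube([80, 1355, 25]);
translate([543, 215, 352]) cube([80, 1355, 25]);
translate([735, 215, 352]) cube([80, 1355, 25]);
translate([927, 215, 352]) cube([80, 1355, 25]);
translate([1119, 215, 352]) cube([80, 1355, 25]);
translate([1311, 215, 352]) cube([80, 1355, 25]);
translate([1503, 215, 352]) cube([80, 1355, 25]);
translate([1695, 215, 352]) cube([80, 1355, 25]);
translate([1887, 215, 352]) cube([80, 1355, 25]);


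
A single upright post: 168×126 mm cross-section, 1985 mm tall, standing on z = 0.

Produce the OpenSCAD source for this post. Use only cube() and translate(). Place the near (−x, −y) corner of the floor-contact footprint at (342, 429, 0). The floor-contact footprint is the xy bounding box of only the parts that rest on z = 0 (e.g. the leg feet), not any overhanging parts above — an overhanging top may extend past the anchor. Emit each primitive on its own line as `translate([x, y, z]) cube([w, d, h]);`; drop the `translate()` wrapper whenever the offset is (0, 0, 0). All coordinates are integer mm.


translate([342, 429, 0]) cube([168, 126, 1985]);


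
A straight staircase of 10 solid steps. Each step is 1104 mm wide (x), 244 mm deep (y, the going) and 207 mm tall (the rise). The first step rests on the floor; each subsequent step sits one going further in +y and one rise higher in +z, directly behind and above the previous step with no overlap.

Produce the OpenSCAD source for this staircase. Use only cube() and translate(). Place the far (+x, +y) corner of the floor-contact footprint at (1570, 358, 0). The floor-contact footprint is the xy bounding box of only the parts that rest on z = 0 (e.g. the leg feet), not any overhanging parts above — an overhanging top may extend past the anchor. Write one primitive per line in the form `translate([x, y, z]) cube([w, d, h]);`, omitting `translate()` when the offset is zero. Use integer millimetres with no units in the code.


translate([466, 114, 0]) cube([1104, 244, 207]);
translate([466, 358, 207]) cube([1104, 244, 207]);
translate([466, 602, 414]) cube([1104, 244, 207]);
translate([466, 846, 621]) cube([1104, 244, 207]);
translate([466, 1090, 828]) cube([1104, 244, 207]);
translate([466, 1334, 1035]) cube([1104, 244, 207]);
translate([466, 1578, 1242]) cube([1104, 244, 207]);
translate([466, 1822, 1449]) cube([1104, 244, 207]);
translate([466, 2066, 1656]) cube([1104, 244, 207]);
translate([466, 2310, 1863]) cube([1104, 244, 207]);


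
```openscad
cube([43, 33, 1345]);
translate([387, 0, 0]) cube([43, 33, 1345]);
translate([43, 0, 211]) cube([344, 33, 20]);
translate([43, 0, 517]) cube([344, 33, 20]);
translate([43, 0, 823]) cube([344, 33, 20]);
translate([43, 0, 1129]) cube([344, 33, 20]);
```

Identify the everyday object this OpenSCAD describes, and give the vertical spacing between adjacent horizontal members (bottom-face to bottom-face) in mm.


A ladder. The rung spacing is 306 mm.

Two tall 43×33 posts with 4 short bars between them — a ladder. Adjacent rungs sit at z = 211 and z = 517, so the spacing is 517 − 211 = 306 mm.


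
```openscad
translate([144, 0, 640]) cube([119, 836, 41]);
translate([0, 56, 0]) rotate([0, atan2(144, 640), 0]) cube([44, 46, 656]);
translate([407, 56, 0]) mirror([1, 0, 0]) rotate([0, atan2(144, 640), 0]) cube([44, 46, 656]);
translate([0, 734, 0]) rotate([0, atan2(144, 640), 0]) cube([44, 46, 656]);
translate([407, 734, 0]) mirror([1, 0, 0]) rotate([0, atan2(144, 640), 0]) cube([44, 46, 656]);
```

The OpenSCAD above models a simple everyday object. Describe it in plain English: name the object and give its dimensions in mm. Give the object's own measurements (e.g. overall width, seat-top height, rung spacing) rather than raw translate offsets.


A sawhorse. A 119×836×41 mm beam (x, y, z) sits on two A-frame leg pairs. Each pair is two raked legs of 44×46 mm section (46 mm along y) splaying symmetrically in x. Each leg rises 640 mm vertically over 144 mm of horizontal reach and is 656 mm long along its own axis. Every leg's outer bottom edge rests on the floor and its outer top edge meets a bottom edge of the beam — the left legs (tilting toward +x) meet the beam's −x bottom edge, the right legs (their mirror images, tilting toward −x) meet its +x bottom edge — so the leg tops tuck under the beam, the beam's underside is 640 mm above the floor, and the feet are 407 mm apart outside-to-outside with the beam centred between them. The two leg pairs are set in 56 mm from either end of the beam.


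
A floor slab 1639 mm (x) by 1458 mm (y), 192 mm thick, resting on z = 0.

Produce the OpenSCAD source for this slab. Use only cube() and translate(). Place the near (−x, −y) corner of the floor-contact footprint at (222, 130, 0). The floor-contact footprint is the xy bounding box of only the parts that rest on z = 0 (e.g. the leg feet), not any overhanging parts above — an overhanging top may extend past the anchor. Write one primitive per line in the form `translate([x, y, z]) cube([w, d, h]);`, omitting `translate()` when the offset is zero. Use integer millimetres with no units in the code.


translate([222, 130, 0]) cube([1639, 1458, 192]);


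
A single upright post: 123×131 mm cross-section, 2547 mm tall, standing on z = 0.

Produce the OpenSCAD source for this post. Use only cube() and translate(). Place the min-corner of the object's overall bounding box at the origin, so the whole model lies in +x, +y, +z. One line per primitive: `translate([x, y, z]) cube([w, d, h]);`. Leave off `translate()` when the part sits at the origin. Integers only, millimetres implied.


cube([123, 131, 2547]);


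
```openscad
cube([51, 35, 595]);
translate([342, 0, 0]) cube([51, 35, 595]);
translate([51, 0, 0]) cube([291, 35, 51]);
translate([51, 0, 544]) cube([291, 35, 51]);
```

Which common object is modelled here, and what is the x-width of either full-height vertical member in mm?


A picture frame. The border width is 51 mm.

Four thin pieces enclosing a rectangular opening — a picture frame. The two full-height stiles are 595 mm tall; the top rail sits at z = 544 and is 51 mm tall, so the border above the opening is 595 − 544 = 51 mm, matching the stile x-width.


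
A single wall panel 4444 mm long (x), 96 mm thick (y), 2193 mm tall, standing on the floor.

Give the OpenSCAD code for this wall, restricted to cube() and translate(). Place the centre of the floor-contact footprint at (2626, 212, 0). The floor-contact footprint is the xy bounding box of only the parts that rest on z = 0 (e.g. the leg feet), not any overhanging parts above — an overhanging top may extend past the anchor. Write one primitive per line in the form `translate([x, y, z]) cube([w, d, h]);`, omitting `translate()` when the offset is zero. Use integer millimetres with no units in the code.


translate([404, 164, 0]) cube([4444, 96, 2193]);


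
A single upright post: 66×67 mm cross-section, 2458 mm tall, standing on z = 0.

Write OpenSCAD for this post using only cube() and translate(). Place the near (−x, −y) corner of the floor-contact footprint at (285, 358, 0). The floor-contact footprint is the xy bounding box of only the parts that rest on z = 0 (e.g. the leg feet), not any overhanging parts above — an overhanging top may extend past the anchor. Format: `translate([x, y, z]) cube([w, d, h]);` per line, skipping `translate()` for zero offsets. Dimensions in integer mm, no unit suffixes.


translate([285, 358, 0]) cube([66, 67, 2458]);


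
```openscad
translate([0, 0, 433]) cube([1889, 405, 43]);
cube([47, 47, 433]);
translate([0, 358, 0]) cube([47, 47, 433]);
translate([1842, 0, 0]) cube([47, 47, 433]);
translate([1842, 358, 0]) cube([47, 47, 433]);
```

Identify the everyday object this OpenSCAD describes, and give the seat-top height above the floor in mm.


A bench. The seat-top height is 476 mm.

A long slab on four corner posts — a bench. The slab sits at z = 433 with thickness 43, so the top is 433 + 43 = 476 mm.


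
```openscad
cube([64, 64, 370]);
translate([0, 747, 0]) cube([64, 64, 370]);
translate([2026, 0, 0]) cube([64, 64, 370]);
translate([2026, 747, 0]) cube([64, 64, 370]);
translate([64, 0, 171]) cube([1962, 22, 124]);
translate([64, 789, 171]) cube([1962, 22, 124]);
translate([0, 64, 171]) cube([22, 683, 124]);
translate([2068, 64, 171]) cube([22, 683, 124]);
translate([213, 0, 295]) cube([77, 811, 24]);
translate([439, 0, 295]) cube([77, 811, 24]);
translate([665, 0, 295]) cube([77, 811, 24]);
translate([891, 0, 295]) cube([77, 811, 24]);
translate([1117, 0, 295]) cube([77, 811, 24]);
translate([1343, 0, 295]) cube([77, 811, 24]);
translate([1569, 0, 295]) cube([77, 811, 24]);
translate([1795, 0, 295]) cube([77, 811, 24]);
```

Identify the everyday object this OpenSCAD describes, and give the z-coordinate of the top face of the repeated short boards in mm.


A bed frame. The slat-top height is 319 mm.

Four posts, four rails, and a row of slats — a bed frame. Slats sit on the rails at z = 171 + 124 = 295; with slat thickness 24, the top is 319 mm.


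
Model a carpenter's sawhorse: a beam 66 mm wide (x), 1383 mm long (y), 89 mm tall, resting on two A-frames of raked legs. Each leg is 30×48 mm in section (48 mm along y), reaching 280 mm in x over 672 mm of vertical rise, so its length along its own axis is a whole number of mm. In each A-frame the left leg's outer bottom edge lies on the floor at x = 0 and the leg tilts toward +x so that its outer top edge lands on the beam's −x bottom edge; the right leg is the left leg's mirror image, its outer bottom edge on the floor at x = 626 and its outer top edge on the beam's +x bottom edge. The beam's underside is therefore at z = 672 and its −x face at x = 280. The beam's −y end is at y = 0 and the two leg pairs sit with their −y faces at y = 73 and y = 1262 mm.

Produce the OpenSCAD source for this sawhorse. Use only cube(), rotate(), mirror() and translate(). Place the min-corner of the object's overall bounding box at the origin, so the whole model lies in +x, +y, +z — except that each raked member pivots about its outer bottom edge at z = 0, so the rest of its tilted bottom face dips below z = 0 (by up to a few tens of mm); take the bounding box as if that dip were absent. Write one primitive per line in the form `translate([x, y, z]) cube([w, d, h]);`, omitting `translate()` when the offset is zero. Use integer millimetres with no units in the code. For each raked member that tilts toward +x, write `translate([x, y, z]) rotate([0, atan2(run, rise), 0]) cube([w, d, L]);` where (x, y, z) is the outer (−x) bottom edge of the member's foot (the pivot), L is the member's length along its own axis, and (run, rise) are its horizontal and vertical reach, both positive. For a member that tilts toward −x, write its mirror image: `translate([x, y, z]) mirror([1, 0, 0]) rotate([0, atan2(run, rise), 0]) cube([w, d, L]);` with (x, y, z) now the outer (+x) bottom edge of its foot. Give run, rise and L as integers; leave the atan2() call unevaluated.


translate([280, 0, 672]) cube([66, 1383, 89]);
translate([0, 73, 0]) rotate([0, atan2(280, 672), 0]) cube([30, 48, 728]);
translate([626, 73, 0]) mirror([1, 0, 0]) rotate([0, atan2(280, 672), 0]) cube([30, 48, 728]);
translate([0, 1262, 0]) rotate([0, atan2(280, 672), 0]) cube([30, 48, 728]);
translate([626, 1262, 0]) mirror([1, 0, 0]) rotate([0, atan2(280, 672), 0]) cube([30, 48, 728]);


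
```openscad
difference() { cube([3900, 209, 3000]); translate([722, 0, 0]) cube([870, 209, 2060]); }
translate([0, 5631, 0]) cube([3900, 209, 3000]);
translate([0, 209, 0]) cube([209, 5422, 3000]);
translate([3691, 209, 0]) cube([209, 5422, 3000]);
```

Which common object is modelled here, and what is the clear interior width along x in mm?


A single room. The interior width is 3482 mm.

Four walls enclosing a rectangle with a door in the front wall — a room. Outside width 3900 minus two 209 mm walls gives 3482 mm.


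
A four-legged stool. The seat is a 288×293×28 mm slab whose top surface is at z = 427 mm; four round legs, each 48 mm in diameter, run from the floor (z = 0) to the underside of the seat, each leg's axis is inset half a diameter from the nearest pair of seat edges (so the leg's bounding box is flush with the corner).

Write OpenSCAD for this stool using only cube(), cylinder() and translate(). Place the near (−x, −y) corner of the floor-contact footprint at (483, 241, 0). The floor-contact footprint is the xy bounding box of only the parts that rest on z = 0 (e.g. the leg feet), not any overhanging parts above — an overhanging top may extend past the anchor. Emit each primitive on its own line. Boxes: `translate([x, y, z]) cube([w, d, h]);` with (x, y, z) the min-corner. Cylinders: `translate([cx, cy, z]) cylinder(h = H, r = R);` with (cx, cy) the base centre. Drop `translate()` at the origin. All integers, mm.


translate([483, 241, 399]) cube([288, 293, 28]);
translate([507, 265, 0]) cylinder(h = 399, r = 24);
translate([747, 265, 0]) cylinder(h = 399, r = 24);
translate([507, 510, 0]) cylinder(h = 399, r = 24);
translate([747, 510, 0]) cylinder(h = 399, r = 24);


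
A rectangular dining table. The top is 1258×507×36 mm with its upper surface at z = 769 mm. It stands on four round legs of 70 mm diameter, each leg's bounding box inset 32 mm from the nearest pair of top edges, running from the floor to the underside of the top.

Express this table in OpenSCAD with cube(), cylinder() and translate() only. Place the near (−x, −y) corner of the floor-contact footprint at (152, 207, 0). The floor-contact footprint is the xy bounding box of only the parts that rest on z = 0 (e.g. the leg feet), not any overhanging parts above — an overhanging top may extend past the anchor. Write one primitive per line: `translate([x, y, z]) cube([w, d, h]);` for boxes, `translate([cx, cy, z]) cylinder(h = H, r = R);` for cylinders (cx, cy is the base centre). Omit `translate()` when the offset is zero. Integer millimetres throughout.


translate([120, 175, 733]) cube([1258, 507, 36]);
translate([187, 242, 0]) cylinder(h = 733, r = 35);
translate([1311, 242, 0]) cylinder(h = 733, r = 35);
translate([187, 615, 0]) cylinder(h = 733, r = 35);
translate([1311, 615, 0]) cylinder(h = 733, r = 35);


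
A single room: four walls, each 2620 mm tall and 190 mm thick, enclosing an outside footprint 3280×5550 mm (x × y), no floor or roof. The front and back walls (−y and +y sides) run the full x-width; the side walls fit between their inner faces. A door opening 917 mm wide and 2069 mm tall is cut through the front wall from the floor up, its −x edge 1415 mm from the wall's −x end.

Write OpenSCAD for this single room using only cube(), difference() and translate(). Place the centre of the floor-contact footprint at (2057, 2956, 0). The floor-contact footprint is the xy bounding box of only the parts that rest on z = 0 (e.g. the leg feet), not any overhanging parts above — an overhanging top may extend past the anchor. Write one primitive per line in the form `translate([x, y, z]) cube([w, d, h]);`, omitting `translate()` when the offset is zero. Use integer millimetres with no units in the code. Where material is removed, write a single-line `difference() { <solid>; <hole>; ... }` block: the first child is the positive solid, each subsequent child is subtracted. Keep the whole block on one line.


difference() { translate([417, 181, 0]) cube([3280, 190, 2620]); translate([1832, 181, 0]) cube([917, 190, 2069]); }
translate([417, 5541, 0]) cube([3280, 190, 2620]);
translate([417, 371, 0]) cube([190, 5170, 2620]);
translate([3507, 371, 0]) cube([190, 5170, 2620]);


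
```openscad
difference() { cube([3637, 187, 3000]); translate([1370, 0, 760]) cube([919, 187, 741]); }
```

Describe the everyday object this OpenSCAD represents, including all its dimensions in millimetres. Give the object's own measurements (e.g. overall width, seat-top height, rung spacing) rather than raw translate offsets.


A wall 3637 mm long (x), 187 mm thick (y), 3000 mm tall, with a rectangular window opening cut through it. The opening is 919 mm wide and 741 mm tall; its sill is at z = 760 mm and its near (−x) edge is 1370 mm from the wall's −x end. The opening passes through the full wall thickness.


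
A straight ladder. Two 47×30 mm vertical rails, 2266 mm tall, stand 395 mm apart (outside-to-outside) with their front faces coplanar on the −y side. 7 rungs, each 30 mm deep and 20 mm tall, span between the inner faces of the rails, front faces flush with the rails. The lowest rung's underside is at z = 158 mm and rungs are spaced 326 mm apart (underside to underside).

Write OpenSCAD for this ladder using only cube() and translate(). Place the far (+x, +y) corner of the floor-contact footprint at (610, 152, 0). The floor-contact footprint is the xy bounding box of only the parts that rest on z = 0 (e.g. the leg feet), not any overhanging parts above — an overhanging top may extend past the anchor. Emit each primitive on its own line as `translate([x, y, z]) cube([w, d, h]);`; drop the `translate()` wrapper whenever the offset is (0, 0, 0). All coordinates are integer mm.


translate([215, 122, 0]) cube([47, 30, 2266]);
translate([563, 122, 0]) cube([47, 30, 2266]);
translate([262, 122, 158]) cube([301, 30, 20]);
translate([262, 122, 484]) cube([301, 30, 20]);
translate([262, 122, 810]) cube([301, 30, 20]);
translate([262, 122, 1136]) cube([301, 30, 20]);
translate([262, 122, 1462]) cube([301, 30, 20]);
translate([262, 122, 1788]) cube([301, 30, 20]);
translate([262, 122, 2114]) cube([301, 30, 20]);


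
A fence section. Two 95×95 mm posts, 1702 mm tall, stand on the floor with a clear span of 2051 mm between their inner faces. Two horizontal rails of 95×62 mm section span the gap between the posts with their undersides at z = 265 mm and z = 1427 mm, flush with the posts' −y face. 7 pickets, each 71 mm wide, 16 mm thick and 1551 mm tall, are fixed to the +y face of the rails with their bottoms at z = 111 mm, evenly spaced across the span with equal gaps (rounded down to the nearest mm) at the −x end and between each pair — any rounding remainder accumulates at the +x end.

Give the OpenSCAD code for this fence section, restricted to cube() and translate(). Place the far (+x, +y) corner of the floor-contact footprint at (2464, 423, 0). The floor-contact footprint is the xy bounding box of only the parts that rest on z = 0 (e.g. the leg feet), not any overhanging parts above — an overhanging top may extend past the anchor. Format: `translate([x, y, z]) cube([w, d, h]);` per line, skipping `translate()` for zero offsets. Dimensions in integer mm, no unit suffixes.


translate([223, 328, 0]) cube([95, 95, 1702]);
translate([2369, 328, 0]) cube([95, 95, 1702]);
translate([318, 328, 265]) cube([2051, 95, 62]);
translate([318, 328, 1427]) cube([2051, 95, 62]);
translate([512, 423, 111]) cube([71, 16, 1551]);
translate([777, 423, 111]) cube([71, 16, 1551]);
translate([1042, 423, 111]) cube([71, 16, 1551]);
translate([1307, 423, 111]) cube([71, 16, 1551]);
translate([1572, 423, 111]) cube([71, 16, 1551]);
translate([1837, 423, 111]) cube([71, 16, 1551]);
translate([2102, 423, 111]) cube([71, 16, 1551]);


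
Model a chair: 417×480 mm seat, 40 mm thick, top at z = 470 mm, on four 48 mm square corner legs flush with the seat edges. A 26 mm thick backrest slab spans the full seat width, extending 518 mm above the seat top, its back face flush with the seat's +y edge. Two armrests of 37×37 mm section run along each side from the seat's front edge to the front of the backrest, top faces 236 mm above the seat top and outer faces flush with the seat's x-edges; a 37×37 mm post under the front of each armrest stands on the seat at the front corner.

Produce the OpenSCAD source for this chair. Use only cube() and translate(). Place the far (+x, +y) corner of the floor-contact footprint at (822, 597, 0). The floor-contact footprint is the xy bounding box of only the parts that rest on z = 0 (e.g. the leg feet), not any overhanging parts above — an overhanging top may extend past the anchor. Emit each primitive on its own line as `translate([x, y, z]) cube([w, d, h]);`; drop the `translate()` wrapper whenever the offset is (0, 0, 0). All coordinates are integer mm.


translate([405, 117, 430]) cube([417, 480, 40]);
translate([405, 117, 0]) cube([48, 48, 430]);
translate([774, 117, 0]) cube([48, 48, 430]);
translate([405, 549, 0]) cube([48, 48, 430]);
translate([774, 549, 0]) cube([48, 48, 430]);
translate([405, 571, 470]) cube([417, 26, 518]);
translate([405, 117, 669]) cube([37, 454, 37]);
translate([785, 117, 669]) cube([37, 454, 37]);
translate([405, 117, 470]) cube([37, 37, 199]);
translate([785, 117, 470]) cube([37, 37, 199]);


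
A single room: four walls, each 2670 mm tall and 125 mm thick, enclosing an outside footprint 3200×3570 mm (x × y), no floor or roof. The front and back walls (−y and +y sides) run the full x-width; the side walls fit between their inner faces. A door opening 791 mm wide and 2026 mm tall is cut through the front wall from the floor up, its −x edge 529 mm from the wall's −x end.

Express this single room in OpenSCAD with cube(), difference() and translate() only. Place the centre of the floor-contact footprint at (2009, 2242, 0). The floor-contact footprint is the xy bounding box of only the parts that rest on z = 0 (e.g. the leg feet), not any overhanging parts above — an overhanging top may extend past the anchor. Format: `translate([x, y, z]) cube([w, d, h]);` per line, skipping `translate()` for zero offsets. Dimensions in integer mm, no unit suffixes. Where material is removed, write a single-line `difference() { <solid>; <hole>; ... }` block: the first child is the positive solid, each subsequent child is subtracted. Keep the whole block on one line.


difference() { translate([409, 457, 0]) cube([3200, 125, 2670]); translate([938, 457, 0]) cube([791, 125, 2026]); }
translate([409, 3902, 0]) cube([3200, 125, 2670]);
translate([409, 582, 0]) cube([125, 3320, 2670]);
translate([3484, 582, 0]) cube([125, 3320, 2670]);


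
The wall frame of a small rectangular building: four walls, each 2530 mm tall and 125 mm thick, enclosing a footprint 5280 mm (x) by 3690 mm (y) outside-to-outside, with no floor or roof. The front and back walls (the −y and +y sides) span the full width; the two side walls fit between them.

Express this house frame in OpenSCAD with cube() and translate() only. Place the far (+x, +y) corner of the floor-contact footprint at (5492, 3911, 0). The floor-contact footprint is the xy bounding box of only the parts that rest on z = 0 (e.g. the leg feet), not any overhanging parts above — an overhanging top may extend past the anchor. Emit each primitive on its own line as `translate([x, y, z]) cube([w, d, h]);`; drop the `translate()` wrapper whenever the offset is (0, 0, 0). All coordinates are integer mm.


translate([212, 221, 0]) cube([5280, 125, 2530]);
translate([212, 3786, 0]) cube([5280, 125, 2530]);
translate([212, 346, 0]) cube([125, 3440, 2530]);
translate([5367, 346, 0]) cube([125, 3440, 2530]);


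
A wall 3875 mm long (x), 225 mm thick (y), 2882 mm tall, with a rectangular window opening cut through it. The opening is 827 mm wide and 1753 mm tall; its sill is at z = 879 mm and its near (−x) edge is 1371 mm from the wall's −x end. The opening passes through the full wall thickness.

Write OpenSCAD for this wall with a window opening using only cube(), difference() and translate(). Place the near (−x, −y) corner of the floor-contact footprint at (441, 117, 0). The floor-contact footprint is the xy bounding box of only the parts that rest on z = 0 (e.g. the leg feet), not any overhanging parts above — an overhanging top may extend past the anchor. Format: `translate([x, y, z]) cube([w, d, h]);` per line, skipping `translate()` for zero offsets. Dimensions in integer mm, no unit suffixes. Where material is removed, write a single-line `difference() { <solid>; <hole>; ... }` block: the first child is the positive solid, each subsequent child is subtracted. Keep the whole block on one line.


difference() { translate([441, 117, 0]) cube([3875, 225, 2882]); translate([1812, 117, 879]) cube([827, 225, 1753]); }


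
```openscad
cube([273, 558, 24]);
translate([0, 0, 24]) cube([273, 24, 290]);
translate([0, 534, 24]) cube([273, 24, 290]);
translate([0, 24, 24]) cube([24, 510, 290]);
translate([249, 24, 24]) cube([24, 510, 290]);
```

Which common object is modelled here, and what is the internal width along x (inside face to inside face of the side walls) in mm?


An open box. The internal width is 225 mm.

A 273×558 base slab with four walls standing on it — an open box. The base is 273 mm wide and the walls are 24 mm thick, so the internal width is 273 − 2 × 24 = 225 mm.


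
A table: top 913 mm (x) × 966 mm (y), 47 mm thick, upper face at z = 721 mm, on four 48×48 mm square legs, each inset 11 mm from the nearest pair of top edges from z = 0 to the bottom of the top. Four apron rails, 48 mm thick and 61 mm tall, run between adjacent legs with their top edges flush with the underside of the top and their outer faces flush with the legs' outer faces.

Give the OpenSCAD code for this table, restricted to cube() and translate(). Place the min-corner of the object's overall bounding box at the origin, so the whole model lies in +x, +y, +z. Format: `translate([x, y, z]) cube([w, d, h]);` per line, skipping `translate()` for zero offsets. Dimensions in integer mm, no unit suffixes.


translate([0, 0, 674]) cube([913, 966, 47]);
translate([11, 11, 0]) cube([48, 48, 674]);
translate([854, 11, 0]) cube([48, 48, 674]);
translate([11, 907, 0]) cube([48, 48, 674]);
translate([854, 907, 0]) cube([48, 48, 674]);
translate([59, 11, 613]) cube([795, 48, 61]);
translate([59, 907, 613]) cube([795, 48, 61]);
translate([11, 59, 613]) cube([48, 848, 61]);
translate([854, 59, 613]) cube([48, 848, 61]);


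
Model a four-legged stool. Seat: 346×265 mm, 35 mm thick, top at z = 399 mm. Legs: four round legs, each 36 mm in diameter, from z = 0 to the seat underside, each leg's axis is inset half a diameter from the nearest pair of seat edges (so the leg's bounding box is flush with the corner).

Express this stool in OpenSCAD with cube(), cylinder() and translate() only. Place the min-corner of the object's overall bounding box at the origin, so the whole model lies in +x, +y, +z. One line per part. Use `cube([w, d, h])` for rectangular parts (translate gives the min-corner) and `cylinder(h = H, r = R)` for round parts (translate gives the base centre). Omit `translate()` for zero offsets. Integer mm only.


// leg_h = 399 - 35 = 364
translate([0, 0, 364]) cube([346, 265, 35]);
translate([18, 18, 0]) cylinder(h = 364, r = 18);
translate([328, 18, 0]) cylinder(h = 364, r = 18);
translate([18, 247, 0]) cylinder(h = 364, r = 18);
translate([328, 247, 0]) cylinder(h = 364, r = 18);


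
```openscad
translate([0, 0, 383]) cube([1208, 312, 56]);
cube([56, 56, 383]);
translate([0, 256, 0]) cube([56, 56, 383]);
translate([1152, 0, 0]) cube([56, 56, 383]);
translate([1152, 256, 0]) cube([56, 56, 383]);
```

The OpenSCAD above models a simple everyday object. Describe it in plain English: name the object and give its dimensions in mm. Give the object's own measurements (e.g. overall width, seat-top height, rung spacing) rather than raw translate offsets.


A bench: a 1208×312 mm seat slab, 56 mm thick, top at z = 439 mm, on four 56×56 mm square legs flush with the seat corners and standing on z = 0.
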